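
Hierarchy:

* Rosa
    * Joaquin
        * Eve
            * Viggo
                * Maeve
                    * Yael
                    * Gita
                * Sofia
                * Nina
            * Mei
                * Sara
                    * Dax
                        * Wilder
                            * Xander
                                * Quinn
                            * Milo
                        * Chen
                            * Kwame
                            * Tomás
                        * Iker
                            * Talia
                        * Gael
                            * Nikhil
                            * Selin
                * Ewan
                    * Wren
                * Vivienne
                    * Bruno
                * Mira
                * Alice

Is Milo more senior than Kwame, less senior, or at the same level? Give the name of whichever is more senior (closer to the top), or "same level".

same level

Both Milo and Kwame are 7 levels below Rosa.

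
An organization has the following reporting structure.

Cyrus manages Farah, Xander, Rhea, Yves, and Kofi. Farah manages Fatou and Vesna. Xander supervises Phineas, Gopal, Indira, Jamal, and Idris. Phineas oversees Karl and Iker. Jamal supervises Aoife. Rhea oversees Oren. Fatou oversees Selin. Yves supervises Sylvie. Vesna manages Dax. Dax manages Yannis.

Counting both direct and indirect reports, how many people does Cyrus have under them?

Cyrus directly manages Farah, Xander, Rhea, Yves, Kofi. Under Farah: Vesna, Dax, Yannis, Fatou, Selin (5). Under Xander: Idris, Jamal, Aoife, Indira, Gopal, Phineas, Iker, Karl (8). Under Rhea: Oren (1). Under Yves: Sylvie (1). Kofi has no reports. So Cyrus's organization is 5 direct reports plus everyone under them: 6 + 9 + 2 + 2 + 1 = 20.

20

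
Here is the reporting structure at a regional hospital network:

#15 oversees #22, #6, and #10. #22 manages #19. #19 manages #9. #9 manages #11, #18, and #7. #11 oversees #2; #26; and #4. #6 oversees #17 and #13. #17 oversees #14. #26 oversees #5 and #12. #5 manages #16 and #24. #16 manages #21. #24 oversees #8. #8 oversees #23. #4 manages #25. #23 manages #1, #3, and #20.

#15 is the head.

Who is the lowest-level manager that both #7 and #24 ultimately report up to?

#9

#7's chain of managers is #9, #19, #22, #15. #24's chain of managers is #5, #26, #11, #9, #19, #22, #15. The first manager that appears in both chains is #9.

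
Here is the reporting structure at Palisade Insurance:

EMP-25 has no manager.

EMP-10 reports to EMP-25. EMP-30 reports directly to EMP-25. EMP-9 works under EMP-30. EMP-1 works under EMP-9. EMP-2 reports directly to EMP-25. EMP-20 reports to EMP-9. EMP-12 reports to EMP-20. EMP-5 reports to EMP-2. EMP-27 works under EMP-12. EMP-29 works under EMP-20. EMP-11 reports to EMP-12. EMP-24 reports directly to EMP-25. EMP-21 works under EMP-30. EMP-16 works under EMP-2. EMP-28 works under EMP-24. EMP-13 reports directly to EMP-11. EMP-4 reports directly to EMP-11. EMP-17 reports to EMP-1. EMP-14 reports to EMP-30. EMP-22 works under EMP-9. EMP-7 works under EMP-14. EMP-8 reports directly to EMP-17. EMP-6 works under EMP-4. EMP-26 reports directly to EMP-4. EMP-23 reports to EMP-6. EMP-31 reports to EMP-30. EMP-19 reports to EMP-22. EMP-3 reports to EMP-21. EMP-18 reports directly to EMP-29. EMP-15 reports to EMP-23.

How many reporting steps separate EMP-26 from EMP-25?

Chain from EMP-26 up to EMP-25: EMP-26 → EMP-4 → EMP-11 → EMP-12 → EMP-20 → EMP-9 → EMP-30 → EMP-25. That is 7 steps up, so EMP-26 is 7 levels below EMP-25.

7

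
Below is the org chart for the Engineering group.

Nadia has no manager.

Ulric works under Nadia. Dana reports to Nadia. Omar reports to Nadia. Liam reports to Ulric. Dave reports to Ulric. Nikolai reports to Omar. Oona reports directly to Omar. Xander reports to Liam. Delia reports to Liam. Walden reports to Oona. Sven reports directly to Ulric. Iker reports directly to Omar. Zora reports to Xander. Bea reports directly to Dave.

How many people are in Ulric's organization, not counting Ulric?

7

Ulric directly manages Liam, Dave, Sven. Under Liam: Delia, Xander, Zora (3). Under Dave: Bea (1). Sven has no reports. So Ulric's organization is 3 direct reports plus everyone under them: 4 + 2 + 1 = 7.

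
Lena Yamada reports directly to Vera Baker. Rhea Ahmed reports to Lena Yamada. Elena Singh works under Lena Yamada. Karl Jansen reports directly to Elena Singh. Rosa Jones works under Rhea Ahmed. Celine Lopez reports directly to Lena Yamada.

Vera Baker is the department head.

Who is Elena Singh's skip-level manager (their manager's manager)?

Elena Singh reports to Lena Yamada, and Lena Yamada reports to Vera Baker. So Elena Singh's skip-level manager is Vera Baker.

Vera Baker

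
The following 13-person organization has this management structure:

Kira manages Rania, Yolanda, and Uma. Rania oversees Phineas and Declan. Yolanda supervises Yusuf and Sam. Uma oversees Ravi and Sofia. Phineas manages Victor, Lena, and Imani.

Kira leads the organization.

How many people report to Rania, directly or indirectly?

5

Rania directly manages Phineas, Declan. Under Phineas: Lena, Victor, Imani (3). Declan has no reports. So Rania's organization is 2 direct reports plus everyone under them: 4 + 1 = 5.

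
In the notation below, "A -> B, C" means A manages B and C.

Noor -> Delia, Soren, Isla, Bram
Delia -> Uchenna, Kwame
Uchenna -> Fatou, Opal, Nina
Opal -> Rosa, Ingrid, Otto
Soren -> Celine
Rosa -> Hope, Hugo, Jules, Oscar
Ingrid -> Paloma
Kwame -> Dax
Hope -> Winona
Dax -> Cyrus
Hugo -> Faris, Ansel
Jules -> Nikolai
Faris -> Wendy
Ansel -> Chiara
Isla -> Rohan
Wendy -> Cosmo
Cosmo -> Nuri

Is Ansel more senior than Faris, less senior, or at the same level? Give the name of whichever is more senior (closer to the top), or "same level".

Both Ansel and Faris are 6 levels below Noor.

same level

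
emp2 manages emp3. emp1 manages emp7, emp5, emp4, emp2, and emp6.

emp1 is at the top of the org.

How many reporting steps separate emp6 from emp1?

Chain from emp6 up to emp1: emp6 → emp1. That is 1 step up, so emp6 is 1 level below emp1.

1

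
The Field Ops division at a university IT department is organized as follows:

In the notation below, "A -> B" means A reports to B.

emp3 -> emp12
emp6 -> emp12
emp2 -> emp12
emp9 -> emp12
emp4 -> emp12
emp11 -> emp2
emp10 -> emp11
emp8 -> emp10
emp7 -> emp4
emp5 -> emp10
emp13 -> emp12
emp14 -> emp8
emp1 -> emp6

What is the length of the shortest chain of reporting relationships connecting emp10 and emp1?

emp10 is 3 levels below emp12, and emp1 is 2 levels below emp12 (their lowest common manager). The shortest path runs up from emp10 to emp12 and back down to emp1: 3 + 2 = 5 links.

5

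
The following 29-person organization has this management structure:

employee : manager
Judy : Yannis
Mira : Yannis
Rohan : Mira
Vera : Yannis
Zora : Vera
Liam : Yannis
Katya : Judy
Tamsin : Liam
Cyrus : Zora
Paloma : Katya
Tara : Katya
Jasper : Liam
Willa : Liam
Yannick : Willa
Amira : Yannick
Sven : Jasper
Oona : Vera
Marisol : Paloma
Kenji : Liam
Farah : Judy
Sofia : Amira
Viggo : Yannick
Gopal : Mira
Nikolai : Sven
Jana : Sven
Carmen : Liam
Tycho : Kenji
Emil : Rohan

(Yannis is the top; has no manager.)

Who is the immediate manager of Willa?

Willa reports directly to Liam.

Liam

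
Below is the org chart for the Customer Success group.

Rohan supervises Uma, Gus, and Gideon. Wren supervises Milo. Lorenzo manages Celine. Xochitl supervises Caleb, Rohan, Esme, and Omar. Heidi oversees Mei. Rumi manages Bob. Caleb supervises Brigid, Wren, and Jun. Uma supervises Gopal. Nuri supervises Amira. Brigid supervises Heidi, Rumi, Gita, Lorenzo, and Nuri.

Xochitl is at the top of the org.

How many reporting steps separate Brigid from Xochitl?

Chain from Brigid up to Xochitl: Brigid → Caleb → Xochitl. That is 2 steps up, so Brigid is 2 levels below Xochitl.

2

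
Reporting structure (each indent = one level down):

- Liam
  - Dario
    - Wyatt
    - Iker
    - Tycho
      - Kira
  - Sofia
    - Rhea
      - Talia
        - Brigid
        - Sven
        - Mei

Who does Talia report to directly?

Rhea

Talia reports directly to Rhea.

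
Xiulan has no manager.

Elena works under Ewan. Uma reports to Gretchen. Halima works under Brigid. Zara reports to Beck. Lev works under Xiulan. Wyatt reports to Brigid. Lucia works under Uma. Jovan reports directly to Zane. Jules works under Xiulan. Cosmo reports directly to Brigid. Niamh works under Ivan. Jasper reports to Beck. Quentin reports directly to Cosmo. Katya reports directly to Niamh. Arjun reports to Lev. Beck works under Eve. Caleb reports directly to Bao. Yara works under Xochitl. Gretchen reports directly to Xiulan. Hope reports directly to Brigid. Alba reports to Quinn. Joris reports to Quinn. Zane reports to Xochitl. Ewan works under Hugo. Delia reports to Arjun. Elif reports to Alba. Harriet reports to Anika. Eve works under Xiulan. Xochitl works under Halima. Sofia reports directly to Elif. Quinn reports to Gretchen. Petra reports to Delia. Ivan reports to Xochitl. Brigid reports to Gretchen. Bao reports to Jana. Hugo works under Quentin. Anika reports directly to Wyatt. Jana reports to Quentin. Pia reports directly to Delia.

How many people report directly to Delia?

2

Delia directly manages Petra, Pia. That is 2 direct reports.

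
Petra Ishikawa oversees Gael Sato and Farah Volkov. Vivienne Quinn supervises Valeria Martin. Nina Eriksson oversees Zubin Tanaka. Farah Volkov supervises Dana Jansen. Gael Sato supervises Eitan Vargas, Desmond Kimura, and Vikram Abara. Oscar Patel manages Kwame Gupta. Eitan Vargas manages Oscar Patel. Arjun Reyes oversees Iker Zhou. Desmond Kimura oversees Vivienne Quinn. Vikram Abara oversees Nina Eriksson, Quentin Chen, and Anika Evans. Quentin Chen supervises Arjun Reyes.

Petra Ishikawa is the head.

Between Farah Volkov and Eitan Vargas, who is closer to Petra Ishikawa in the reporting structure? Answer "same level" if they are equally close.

Farah Volkov

Farah Volkov is 1 level below Petra Ishikawa; Eitan Vargas is 2. Farah Volkov is higher.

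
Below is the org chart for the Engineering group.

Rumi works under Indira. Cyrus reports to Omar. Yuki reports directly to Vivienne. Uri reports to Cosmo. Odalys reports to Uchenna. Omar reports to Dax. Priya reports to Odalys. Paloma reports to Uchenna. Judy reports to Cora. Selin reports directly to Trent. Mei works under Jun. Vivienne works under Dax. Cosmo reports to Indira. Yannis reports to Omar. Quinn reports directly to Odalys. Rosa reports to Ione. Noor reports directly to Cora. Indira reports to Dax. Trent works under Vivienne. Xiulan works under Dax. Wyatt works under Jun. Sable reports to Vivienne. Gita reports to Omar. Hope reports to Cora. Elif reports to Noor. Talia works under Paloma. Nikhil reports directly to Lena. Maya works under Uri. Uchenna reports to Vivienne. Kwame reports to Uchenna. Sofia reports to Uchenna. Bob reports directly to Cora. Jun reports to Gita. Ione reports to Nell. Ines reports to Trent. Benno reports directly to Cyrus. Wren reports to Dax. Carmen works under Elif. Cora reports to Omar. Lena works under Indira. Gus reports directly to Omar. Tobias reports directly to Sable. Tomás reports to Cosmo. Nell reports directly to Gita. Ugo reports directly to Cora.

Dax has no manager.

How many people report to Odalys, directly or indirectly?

2

Odalys directly manages Priya, Quinn. Priya has no reports. Quinn has no reports. So Odalys's organization is 2 direct reports plus everyone under them: 1 + 1 = 2.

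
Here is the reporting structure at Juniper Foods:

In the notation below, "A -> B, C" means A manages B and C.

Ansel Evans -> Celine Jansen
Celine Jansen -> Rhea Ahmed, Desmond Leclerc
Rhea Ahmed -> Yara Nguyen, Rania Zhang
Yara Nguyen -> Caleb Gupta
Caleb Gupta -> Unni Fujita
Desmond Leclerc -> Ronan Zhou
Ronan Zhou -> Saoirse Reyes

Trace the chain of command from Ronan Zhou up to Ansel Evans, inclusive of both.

Ronan Zhou reports to Desmond Leclerc. Desmond Leclerc reports to Celine Jansen. Celine Jansen reports to Ansel Evans. Ansel Evans is at the top.

Ronan Zhou -> Desmond Leclerc -> Celine Jansen -> Ansel Evans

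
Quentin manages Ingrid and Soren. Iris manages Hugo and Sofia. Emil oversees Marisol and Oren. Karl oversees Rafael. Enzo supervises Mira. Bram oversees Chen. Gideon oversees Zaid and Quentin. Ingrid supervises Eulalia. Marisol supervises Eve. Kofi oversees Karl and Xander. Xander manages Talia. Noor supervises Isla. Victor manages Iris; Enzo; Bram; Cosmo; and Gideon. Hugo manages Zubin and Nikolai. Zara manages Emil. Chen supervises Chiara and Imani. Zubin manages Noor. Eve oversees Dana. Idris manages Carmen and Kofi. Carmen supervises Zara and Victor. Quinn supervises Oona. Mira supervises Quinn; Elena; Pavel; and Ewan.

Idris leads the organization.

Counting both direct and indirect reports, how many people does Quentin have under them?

Quentin directly manages Ingrid, Soren. Under Ingrid: Eulalia (1). Soren has no reports. So Quentin's organization is 2 direct reports plus everyone under them: 2 + 1 = 3.

3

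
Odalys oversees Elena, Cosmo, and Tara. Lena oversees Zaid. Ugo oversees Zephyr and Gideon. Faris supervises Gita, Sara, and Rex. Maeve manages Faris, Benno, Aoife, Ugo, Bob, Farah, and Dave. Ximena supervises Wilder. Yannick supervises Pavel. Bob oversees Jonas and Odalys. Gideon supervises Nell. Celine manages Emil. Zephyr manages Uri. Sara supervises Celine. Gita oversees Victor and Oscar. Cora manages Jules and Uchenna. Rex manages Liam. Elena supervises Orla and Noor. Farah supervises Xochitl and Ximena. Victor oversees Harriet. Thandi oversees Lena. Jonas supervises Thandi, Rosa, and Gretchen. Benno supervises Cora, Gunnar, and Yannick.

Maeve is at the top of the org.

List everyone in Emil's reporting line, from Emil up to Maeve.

Emil reports to Celine. Celine reports to Sara. Sara reports to Faris. Faris reports to Maeve. Maeve is at the top.

Emil -> Celine -> Sara -> Faris -> Maeve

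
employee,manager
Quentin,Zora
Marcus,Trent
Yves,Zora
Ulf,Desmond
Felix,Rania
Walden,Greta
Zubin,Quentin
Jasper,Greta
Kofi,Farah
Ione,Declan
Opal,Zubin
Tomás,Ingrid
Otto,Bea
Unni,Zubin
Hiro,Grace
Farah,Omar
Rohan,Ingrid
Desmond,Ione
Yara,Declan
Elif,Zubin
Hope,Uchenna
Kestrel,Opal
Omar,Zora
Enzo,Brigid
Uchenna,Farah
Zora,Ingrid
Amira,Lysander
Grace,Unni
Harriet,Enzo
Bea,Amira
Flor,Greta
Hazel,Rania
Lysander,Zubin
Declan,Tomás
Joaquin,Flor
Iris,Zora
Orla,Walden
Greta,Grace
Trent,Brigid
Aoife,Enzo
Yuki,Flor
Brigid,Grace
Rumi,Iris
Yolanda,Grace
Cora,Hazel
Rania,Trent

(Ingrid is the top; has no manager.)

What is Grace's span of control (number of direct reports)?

4

Grace directly manages Brigid, Greta, Yolanda, Hiro. That is 4 direct reports.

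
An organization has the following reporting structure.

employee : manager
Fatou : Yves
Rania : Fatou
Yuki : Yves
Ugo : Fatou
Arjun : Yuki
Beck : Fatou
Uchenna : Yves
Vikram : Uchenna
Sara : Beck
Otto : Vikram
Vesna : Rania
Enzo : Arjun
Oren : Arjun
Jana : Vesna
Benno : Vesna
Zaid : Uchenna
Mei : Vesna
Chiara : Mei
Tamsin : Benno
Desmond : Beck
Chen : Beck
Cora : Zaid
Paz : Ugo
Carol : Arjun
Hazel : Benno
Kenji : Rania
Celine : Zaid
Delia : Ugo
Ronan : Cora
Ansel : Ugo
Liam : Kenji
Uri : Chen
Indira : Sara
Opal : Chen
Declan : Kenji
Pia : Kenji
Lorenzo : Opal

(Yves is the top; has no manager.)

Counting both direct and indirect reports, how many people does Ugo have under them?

Ugo directly manages Paz, Delia, Ansel. Paz has no reports. Delia has no reports. Ansel has no reports. So Ugo's organization is 3 direct reports plus everyone under them: 1 + 1 + 1 = 3.

3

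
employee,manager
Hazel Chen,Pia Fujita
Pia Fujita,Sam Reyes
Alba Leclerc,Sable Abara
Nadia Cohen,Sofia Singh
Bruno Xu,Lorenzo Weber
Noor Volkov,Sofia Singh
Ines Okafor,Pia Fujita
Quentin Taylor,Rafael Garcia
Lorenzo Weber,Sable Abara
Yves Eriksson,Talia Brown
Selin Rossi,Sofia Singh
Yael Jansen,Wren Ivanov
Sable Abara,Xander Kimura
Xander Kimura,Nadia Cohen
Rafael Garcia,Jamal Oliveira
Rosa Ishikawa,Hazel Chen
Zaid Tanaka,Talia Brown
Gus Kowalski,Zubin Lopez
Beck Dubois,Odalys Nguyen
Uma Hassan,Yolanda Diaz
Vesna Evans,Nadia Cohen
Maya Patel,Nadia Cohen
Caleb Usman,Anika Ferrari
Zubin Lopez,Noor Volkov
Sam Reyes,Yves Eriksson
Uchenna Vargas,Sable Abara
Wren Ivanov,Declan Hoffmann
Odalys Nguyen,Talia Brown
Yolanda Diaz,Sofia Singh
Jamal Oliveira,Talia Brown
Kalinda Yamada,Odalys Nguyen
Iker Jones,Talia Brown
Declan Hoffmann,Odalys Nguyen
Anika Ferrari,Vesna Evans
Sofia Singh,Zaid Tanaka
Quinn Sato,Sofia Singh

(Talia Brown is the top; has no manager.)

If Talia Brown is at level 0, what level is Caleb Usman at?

6

Chain from Caleb Usman up to Talia Brown: Caleb Usman → Anika Ferrari → Vesna Evans → Nadia Cohen → Sofia Singh → Zaid Tanaka → Talia Brown. That is 6 steps up, so Caleb Usman is 6 levels below Talia Brown.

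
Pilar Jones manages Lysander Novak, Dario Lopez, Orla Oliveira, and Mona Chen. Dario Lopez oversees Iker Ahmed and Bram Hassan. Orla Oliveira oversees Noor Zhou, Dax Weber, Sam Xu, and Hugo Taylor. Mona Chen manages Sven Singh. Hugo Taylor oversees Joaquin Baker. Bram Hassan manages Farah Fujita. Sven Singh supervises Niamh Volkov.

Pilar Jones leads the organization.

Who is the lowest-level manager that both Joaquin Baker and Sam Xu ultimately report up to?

Joaquin Baker's chain of managers is Hugo Taylor, Orla Oliveira, Pilar Jones. Sam Xu's chain of managers is Orla Oliveira, Pilar Jones. The first manager that appears in both chains is Orla Oliveira.

Orla Oliveira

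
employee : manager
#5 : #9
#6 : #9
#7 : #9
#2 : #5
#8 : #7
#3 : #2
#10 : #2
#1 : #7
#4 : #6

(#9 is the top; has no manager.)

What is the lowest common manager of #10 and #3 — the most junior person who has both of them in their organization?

#10's chain of managers is #2, #5, #9. #3's chain of managers is #2, #5, #9. The first manager that appears in both chains is #2.

#2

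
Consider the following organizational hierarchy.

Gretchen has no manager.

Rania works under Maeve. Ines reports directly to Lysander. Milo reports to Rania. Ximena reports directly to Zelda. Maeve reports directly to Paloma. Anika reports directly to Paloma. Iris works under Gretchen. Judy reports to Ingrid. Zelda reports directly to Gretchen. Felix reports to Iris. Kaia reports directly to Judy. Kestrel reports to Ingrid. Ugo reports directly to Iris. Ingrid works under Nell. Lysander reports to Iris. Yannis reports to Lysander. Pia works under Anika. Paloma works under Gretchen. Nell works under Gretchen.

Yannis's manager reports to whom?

Iris

Yannis reports to Lysander, and Lysander reports to Iris. So Yannis's skip-level manager is Iris.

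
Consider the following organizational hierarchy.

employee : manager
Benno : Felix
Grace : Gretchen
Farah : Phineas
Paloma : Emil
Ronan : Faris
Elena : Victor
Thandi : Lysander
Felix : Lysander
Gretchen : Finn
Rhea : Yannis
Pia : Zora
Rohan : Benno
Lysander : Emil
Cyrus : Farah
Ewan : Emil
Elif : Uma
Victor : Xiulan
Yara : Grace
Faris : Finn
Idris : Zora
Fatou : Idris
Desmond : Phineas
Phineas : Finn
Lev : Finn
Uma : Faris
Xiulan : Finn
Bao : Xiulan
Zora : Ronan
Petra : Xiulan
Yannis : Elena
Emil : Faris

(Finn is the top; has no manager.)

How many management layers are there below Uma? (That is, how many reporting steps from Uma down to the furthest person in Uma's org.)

1

The longest chain under Uma runs Uma → Elif, which is 1 level below Uma.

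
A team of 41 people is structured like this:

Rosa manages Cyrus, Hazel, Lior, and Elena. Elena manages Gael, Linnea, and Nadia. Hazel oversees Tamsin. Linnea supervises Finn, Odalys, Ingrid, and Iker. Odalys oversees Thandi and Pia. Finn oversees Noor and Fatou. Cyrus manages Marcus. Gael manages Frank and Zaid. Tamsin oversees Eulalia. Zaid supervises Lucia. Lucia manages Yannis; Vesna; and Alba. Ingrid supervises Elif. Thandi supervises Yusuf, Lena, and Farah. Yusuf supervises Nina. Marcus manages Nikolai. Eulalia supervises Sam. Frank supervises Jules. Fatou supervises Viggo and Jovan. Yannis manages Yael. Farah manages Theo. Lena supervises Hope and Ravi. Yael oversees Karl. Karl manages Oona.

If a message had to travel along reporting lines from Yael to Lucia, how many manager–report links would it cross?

2

Yael is in Lucia's organization: the chain from Yael up to Lucia is Yael → Yannis → Lucia, which is 2 links.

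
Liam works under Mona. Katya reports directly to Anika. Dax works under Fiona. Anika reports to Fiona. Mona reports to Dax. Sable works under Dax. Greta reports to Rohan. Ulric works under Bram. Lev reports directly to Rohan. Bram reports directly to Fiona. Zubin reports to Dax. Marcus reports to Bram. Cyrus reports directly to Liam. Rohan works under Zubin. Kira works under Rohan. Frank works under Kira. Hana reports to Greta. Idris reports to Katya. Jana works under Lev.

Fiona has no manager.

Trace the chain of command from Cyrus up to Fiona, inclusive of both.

Cyrus -> Liam -> Mona -> Dax -> Fiona

Cyrus reports to Liam. Liam reports to Mona. Mona reports to Dax. Dax reports to Fiona. Fiona is at the top.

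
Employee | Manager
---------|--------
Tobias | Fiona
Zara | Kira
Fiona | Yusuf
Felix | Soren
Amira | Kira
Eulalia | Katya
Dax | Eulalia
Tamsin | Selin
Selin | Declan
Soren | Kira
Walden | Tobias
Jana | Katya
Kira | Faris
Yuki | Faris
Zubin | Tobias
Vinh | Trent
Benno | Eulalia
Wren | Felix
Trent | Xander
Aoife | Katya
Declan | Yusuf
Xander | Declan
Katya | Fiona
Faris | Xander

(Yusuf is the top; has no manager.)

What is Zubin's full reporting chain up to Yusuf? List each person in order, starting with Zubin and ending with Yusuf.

Zubin reports to Tobias. Tobias reports to Fiona. Fiona reports to Yusuf. Yusuf is at the top.

Zubin -> Tobias -> Fiona -> Yusuf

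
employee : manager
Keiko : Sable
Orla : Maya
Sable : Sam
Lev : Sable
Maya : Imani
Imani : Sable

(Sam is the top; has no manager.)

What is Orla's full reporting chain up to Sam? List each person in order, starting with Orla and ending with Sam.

Orla -> Maya -> Imani -> Sable -> Sam

Orla reports to Maya. Maya reports to Imani. Imani reports to Sable. Sable reports to Sam. Sam is at the top.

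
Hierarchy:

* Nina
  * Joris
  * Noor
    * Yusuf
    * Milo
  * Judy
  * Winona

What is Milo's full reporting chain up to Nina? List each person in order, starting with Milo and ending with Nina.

Milo -> Noor -> Nina

Milo reports to Noor. Noor reports to Nina. Nina is at the top.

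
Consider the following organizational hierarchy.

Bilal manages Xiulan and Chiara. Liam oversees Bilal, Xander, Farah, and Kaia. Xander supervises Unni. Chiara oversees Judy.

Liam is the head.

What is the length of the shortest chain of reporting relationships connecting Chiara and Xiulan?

2

Chiara is 1 level below Bilal, and Xiulan is 1 level below Bilal (their lowest common manager). The shortest path runs up from Chiara to Bilal and back down to Xiulan: 1 + 1 = 2 links.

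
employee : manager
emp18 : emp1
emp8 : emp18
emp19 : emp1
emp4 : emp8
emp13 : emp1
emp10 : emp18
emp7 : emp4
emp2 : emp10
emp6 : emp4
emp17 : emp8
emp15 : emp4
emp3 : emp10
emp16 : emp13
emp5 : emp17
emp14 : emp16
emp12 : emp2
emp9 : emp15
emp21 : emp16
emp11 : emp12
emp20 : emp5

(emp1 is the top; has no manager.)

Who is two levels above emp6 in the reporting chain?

emp6 reports to emp4, and emp4 reports to emp8. So emp6's skip-level manager is emp8.

emp8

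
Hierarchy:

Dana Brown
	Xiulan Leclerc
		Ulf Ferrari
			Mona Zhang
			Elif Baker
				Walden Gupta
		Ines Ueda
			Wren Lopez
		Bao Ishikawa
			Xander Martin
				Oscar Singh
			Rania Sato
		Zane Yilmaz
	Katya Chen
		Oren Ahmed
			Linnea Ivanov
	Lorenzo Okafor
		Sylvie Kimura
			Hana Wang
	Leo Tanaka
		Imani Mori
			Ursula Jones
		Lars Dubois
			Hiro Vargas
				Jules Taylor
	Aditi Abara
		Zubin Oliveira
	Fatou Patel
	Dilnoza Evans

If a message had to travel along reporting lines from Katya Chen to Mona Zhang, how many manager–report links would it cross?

4

Katya Chen is 1 level below Dana Brown, and Mona Zhang is 3 levels below Dana Brown (their lowest common manager). The shortest path runs up from Katya Chen to Dana Brown and back down to Mona Zhang: 1 + 3 = 4 links.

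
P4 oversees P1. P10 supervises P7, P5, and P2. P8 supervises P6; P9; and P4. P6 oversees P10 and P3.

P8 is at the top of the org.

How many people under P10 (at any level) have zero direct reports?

The people in P10's organization with no one reporting to them are P2, P5, P7. That is 3.

3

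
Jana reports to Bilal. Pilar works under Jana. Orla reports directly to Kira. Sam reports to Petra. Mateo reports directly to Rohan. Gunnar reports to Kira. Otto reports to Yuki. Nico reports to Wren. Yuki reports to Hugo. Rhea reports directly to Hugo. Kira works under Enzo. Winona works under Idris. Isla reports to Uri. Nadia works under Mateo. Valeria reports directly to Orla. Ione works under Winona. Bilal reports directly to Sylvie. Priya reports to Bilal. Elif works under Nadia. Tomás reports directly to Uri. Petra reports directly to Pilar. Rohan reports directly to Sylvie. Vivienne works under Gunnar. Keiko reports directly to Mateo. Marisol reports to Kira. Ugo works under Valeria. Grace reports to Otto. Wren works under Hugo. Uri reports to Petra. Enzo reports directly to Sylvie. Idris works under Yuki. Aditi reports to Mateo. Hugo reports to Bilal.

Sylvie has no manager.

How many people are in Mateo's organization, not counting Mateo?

Mateo directly manages Nadia, Aditi, Keiko. Under Nadia: Elif (1). Aditi has no reports. Keiko has no reports. So Mateo's organization is 3 direct reports plus everyone under them: 2 + 1 + 1 = 4.

4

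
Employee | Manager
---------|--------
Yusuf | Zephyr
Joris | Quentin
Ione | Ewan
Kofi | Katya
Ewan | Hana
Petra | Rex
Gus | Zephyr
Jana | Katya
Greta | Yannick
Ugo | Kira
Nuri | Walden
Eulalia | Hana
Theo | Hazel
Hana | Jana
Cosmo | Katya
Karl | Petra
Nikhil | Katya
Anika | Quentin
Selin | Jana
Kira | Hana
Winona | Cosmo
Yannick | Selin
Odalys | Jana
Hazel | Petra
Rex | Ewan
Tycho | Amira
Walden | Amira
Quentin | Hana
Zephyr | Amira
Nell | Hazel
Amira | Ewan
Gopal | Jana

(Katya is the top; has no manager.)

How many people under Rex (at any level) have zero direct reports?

3

The people in Rex's organization with no one reporting to them are Nell, Theo, Karl. That is 3.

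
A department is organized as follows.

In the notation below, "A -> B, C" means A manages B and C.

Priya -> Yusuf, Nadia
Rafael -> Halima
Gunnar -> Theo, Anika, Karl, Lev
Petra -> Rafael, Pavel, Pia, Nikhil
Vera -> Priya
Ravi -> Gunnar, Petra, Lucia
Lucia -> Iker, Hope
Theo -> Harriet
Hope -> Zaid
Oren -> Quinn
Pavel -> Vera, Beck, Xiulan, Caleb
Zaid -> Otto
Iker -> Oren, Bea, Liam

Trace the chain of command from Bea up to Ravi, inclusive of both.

Bea -> Iker -> Lucia -> Ravi

Bea reports to Iker. Iker reports to Lucia. Lucia reports to Ravi. Ravi is at the top.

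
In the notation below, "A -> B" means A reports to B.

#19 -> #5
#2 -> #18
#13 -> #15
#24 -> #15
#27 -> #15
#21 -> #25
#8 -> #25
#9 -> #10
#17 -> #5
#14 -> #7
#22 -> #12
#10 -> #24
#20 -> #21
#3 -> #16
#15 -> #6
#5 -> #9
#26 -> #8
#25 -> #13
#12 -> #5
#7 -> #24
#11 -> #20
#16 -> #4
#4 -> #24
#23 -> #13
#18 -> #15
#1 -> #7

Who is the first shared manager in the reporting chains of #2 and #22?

#15

#2's chain of managers is #18, #15, #6. #22's chain of managers is #12, #5, #9, #10, #24, #15, #6. The first manager that appears in both chains is #15.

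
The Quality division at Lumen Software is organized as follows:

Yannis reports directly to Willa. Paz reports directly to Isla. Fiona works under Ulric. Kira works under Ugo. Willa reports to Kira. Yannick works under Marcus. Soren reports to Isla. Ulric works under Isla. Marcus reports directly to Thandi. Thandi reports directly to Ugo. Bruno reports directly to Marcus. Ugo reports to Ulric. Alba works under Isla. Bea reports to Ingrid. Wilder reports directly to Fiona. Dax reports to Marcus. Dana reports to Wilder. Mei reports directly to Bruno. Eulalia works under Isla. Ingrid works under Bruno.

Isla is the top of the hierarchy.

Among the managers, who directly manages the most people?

Isla

Direct-report counts: Isla has 5; Ulric has 2; Fiona has 1; Wilder has 1; Ugo has 2; Kira has 1; Willa has 1; Thandi has 1; Marcus has 3; Bruno has 2; Ingrid has 1. The largest is 5, held by Isla.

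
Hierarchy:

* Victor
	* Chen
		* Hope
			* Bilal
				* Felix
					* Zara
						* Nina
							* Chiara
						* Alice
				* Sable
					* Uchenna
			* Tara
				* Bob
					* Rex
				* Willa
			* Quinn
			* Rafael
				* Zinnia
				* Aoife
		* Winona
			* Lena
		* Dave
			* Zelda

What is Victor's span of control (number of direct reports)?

1

Victor directly manages Chen. That is 1 direct report.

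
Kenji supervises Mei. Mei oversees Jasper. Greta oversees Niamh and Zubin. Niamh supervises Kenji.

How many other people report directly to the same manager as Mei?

Mei reports to Kenji, and Kenji has no other direct reports. Mei has 0 peers.

0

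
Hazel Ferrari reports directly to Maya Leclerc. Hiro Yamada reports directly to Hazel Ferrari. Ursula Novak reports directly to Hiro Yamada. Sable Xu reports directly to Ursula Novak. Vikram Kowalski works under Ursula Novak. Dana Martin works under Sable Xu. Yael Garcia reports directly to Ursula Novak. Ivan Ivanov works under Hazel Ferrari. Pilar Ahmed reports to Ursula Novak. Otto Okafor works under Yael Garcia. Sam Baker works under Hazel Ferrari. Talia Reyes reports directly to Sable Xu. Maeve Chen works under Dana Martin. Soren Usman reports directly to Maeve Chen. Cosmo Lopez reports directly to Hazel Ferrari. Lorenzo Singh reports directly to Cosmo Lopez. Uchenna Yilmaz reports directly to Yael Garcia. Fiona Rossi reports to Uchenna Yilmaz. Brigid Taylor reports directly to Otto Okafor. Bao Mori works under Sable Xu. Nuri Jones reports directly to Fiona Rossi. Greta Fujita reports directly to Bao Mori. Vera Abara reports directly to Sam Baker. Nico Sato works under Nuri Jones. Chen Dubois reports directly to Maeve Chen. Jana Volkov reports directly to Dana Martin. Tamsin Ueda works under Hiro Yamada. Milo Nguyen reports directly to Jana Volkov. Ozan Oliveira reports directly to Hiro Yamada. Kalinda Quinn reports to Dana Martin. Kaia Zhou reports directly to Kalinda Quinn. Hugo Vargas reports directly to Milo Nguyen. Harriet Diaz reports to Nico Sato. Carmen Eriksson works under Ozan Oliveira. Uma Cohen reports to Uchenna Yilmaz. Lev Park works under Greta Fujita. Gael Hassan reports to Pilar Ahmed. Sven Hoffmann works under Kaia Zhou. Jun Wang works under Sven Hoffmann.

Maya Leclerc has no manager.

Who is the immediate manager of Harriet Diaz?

Nico Sato

Harriet Diaz reports directly to Nico Sato.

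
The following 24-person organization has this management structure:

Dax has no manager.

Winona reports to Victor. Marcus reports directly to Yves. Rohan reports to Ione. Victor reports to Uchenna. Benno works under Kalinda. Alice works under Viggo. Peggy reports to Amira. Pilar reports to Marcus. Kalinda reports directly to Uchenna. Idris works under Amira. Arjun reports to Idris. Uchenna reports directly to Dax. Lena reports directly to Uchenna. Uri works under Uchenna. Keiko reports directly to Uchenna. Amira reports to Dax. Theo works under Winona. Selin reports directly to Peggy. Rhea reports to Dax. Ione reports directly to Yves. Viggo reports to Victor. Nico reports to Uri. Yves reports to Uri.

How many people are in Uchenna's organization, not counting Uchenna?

16

Uchenna directly manages Victor, Uri, Lena, Kalinda, Keiko. Under Victor: Winona, Theo, Viggo, Alice (4). Under Uri: Nico, Yves, Marcus, Pilar, Ione, Rohan (6). Lena has no reports. Under Kalinda: Benno (1). Keiko has no reports. So Uchenna's organization is 5 direct reports plus everyone under them: 5 + 7 + 1 + 2 + 1 = 16.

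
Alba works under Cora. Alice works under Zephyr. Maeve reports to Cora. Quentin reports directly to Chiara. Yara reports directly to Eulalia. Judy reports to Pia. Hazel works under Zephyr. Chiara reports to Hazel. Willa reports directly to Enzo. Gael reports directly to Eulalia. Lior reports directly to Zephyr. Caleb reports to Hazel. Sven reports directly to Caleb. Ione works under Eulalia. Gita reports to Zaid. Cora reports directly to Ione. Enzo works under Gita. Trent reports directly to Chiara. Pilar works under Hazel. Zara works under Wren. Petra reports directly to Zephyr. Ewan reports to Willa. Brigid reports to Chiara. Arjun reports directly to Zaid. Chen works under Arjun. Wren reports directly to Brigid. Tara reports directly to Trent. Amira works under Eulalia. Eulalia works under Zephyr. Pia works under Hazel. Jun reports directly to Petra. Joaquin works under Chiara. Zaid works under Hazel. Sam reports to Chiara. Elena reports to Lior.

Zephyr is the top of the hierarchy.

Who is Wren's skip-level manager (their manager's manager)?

Wren reports to Brigid, and Brigid reports to Chiara. So Wren's skip-level manager is Chiara.

Chiara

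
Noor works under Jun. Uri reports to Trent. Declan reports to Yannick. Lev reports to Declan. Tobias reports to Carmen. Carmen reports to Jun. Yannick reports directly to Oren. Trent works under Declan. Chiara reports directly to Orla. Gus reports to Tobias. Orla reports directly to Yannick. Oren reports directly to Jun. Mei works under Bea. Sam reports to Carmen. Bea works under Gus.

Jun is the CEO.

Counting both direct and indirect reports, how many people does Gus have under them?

2

Gus directly manages Bea. Under Bea: Mei (1). That's 2 in total.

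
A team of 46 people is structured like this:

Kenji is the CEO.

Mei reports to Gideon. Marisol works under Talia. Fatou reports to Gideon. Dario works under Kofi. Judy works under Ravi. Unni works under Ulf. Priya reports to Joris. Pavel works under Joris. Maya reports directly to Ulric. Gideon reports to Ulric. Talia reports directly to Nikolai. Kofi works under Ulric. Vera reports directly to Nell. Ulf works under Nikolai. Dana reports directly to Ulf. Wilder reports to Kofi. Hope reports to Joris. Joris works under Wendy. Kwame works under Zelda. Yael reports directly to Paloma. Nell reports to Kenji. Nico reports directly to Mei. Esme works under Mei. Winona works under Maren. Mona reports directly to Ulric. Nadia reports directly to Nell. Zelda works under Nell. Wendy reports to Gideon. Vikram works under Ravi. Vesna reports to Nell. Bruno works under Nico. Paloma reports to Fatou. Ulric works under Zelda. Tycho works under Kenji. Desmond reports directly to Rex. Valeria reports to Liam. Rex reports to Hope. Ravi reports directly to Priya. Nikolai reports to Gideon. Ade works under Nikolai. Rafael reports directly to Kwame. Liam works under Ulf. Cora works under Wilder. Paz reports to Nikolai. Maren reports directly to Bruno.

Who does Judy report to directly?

Judy reports directly to Ravi.

Ravi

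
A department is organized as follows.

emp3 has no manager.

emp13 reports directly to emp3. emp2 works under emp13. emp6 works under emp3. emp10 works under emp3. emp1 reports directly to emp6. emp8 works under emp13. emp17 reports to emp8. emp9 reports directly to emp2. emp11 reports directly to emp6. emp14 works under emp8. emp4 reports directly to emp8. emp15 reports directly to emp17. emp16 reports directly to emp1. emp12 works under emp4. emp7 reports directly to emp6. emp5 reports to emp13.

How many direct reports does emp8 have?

emp8 directly manages emp17, emp14, emp4. That is 3 direct reports.

3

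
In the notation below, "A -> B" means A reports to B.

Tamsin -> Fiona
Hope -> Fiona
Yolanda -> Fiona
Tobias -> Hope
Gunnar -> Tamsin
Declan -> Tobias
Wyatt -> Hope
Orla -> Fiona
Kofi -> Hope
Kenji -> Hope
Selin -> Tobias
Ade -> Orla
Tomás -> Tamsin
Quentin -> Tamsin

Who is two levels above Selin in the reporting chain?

Selin reports to Tobias, and Tobias reports to Hope. So Selin's skip-level manager is Hope.

Hope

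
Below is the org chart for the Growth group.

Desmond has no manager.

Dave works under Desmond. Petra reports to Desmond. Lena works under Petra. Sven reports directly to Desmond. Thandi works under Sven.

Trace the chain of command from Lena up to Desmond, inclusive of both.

Lena -> Petra -> Desmond

Lena reports to Petra. Petra reports to Desmond. Desmond is at the top.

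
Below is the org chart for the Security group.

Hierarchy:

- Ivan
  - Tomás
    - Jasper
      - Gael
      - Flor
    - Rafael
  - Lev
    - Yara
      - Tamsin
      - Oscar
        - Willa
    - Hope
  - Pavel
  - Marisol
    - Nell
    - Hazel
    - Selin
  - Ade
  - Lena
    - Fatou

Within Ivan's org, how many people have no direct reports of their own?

12

The people in Ivan's organization with no one reporting to them are Fatou, Ade, Selin, Hazel, Nell, Pavel, Hope, Willa, Tamsin, Rafael, Flor, Gael. That is 12.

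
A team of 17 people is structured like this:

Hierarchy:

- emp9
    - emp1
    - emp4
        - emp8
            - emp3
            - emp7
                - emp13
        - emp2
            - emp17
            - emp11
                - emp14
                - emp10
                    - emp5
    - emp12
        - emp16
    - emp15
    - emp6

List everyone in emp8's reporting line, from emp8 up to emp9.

emp8 -> emp4 -> emp9

emp8 reports to emp4. emp4 reports to emp9. emp9 is at the top.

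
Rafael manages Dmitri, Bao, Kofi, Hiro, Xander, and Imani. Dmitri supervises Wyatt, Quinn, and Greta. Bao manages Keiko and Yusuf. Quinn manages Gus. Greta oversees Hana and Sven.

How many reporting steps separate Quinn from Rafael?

2

Chain from Quinn up to Rafael: Quinn → Dmitri → Rafael. That is 2 steps up, so Quinn is 2 levels below Rafael.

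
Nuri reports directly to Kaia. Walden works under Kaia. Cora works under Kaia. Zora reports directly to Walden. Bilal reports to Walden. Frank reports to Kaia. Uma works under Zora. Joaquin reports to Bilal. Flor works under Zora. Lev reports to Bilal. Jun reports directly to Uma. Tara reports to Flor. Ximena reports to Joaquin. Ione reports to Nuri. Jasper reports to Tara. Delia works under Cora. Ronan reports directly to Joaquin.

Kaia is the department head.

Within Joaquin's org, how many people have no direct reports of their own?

The people in Joaquin's organization with no one reporting to them are Ronan, Ximena. That is 2.

2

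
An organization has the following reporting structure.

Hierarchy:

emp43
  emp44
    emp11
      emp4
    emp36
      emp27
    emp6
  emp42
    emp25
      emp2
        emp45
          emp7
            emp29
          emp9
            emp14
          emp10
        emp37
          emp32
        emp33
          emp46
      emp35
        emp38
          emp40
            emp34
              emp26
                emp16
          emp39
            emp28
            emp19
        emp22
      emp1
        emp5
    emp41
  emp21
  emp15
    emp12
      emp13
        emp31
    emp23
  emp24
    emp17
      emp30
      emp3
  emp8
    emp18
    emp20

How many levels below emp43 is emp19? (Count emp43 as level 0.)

6

Chain from emp19 up to emp43: emp19 → emp39 → emp38 → emp35 → emp25 → emp42 → emp43. That is 6 steps up, so emp19 is 6 levels below emp43.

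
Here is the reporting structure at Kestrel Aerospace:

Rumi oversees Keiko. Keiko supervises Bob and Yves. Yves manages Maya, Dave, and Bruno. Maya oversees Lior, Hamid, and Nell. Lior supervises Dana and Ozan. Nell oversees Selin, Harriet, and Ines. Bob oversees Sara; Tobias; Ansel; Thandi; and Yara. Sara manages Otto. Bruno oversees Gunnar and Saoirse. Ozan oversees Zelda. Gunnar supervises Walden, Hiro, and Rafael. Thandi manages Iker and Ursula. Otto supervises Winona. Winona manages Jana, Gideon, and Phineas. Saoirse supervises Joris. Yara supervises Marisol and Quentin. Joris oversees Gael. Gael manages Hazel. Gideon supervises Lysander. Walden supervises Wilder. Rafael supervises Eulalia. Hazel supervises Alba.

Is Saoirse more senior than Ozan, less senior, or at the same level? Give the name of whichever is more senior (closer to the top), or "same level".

Saoirse is 4 levels below Rumi; Ozan is 5. Saoirse is higher.

Saoirse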